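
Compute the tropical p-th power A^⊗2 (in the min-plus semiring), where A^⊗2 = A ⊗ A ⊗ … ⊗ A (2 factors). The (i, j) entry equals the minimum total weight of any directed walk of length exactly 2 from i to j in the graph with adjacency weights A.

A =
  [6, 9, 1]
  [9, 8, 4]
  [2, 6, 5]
A^⊗2 =
  [3, 7, 6]
  [6, 10, 9]
  [7, 11, 3]

Each entry (A^⊗2)_ij equals the minimum over all length-2 walks i = v_0 → v_1 → … → v_2 = j of Σ_t A[v_t][v_{t+1}]. For example, for (i, j) = (0, 2) we minimise over 3 possible intermediate vertex sequences; the minimum is 6, attained along the walk 0 → 2 → 2.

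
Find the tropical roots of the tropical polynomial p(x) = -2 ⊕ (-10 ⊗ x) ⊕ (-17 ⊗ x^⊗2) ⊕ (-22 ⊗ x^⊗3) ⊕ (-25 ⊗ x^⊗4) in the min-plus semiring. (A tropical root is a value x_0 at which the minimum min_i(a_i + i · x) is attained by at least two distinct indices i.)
Roots: {3, 5, 7, 8}

Each tropical root is a break point of the lower envelope of the lines y = a_i + i · x (there are 5 lines, with slopes 0, 1, ..., 4). Only the lines that attain the minimum somewhere contribute to roots; other lines are dominated. Here the surviving (envelope) indices are i = 4, i = 3, i = 2, i = 1, i = 0.
Intersections between consecutive envelope lines give the roots: for adjacent envelope indices i < j the intersection is x = (a_i − a_j) / (j − i). Reading off the sorted break points: {3, 5, 7, 8}.
Verification: at each break x_0, at least two indices attain the minimum of min_i(a_i + i · x_0).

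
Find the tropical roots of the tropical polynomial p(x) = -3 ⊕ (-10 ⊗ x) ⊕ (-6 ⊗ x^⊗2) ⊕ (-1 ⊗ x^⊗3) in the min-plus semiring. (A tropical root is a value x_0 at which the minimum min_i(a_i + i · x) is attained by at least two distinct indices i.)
Roots: {-5, -4, 7}

Each tropical root is a break point of the lower envelope of the lines y = a_i + i · x (there are 4 lines, with slopes 0, 1, ..., 3). Only the lines that attain the minimum somewhere contribute to roots; other lines are dominated. Here the surviving (envelope) indices are i = 3, i = 2, i = 1, i = 0.
Intersections between consecutive envelope lines give the roots: for adjacent envelope indices i < j the intersection is x = (a_i − a_j) / (j − i). Reading off the sorted break points: {-5, -4, 7}.
Verification: at each break x_0, at least two indices attain the minimum of min_i(a_i + i · x_0).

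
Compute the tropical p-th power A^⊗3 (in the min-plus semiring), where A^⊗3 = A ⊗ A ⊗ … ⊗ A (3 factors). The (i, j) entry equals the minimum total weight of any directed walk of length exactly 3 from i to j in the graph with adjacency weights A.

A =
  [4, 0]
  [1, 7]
A^⊗3 =
  [5, 1]
  [2, 5]

Each entry (A^⊗3)_ij equals the minimum over all length-3 walks i = v_0 → v_1 → … → v_3 = j of Σ_t A[v_t][v_{t+1}]. For example, for (i, j) = (0, 1) we minimise over 4 possible intermediate vertex sequences; the minimum is 1, attained along the walk 0 → 1 → 0 → 1.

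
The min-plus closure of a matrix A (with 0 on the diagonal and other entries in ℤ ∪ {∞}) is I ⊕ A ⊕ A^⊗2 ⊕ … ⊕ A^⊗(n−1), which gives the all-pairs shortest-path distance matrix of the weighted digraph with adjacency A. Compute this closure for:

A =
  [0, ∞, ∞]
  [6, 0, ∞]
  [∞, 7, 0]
Closure =
  [0, ∞, ∞]
  [6, 0, ∞]
  [13, 7, 0]

This is the Floyd-Warshall all-pairs shortest-path computation. For each intermediate vertex k = 0, 1, …, 2, update dist[i][j] ← min(dist[i][j], dist[i][k] + dist[k][j]). The final matrix gives, for each (i, j), the minimum total weight of any directed path from i to j (possibly empty when i = j).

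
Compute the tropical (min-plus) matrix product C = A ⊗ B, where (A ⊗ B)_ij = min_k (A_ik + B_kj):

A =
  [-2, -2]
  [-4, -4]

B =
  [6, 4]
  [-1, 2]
A ⊗ B =
  [-3, 0]
  [-5, -2]

Apply the min-plus product entry-by-entry:
  C[0][0] = min over k of (A[0][0] + B[0][0] = -2 + 6 = 4, A[0][1] + B[1][0] = -2 + -1 = -3) = -3 (attained at k = 1)
  C[0][1] = min over k of (A[0][0] + B[0][1] = -2 + 4 = 2, A[0][1] + B[1][1] = -2 + 2 = 0) = 0 (attained at k = 1)
  C[1][0] = min over k of (A[1][0] + B[0][0] = -4 + 6 = 2, A[1][1] + B[1][0] = -4 + -1 = -5) = -5 (attained at k = 1)
  C[1][1] = min over k of (A[1][0] + B[0][1] = -4 + 4 = 0, A[1][1] + B[1][1] = -4 + 2 = -2) = -2 (attained at k = 1)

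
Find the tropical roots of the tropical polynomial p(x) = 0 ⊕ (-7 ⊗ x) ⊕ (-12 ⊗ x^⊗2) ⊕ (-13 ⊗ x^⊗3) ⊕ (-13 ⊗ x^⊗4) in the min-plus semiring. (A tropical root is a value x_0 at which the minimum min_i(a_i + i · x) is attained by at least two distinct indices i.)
Roots: {0, 1, 5, 7}

Each tropical root is a break point of the lower envelope of the lines y = a_i + i · x (there are 5 lines, with slopes 0, 1, ..., 4). Only the lines that attain the minimum somewhere contribute to roots; other lines are dominated. Here the surviving (envelope) indices are i = 4, i = 3, i = 2, i = 1, i = 0.
Intersections between consecutive envelope lines give the roots: for adjacent envelope indices i < j the intersection is x = (a_i − a_j) / (j − i). Reading off the sorted break points: {0, 1, 5, 7}.
Verification: at each break x_0, at least two indices attain the minimum of min_i(a_i + i · x_0).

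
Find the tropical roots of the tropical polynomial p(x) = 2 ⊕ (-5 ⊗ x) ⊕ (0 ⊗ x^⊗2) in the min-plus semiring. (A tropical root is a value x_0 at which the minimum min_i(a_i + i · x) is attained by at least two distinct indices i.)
Roots: {-5, 7}

Each tropical root is a break point of the lower envelope of the lines y = a_i + i · x (there are 3 lines, with slopes 0, 1, ..., 2). Only the lines that attain the minimum somewhere contribute to roots; other lines are dominated. Here the surviving (envelope) indices are i = 2, i = 1, i = 0.
Intersections between consecutive envelope lines give the roots: for adjacent envelope indices i < j the intersection is x = (a_i − a_j) / (j − i). Reading off the sorted break points: {-5, 7}.
Verification: at each break x_0, at least two indices attain the minimum of min_i(a_i + i · x_0).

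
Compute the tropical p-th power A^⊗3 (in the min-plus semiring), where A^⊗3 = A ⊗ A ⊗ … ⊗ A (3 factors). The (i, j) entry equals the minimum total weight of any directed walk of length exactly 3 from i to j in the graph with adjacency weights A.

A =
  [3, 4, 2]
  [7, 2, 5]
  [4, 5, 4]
A^⊗3 =
  [9, 8, 8]
  [11, 6, 9]
  [10, 9, 9]

Each entry (A^⊗3)_ij equals the minimum over all length-3 walks i = v_0 → v_1 → … → v_3 = j of Σ_t A[v_t][v_{t+1}]. For example, for (i, j) = (0, 2) we minimise over 9 possible intermediate vertex sequences; the minimum is 8, attained along the walk 0 → 0 → 0 → 2.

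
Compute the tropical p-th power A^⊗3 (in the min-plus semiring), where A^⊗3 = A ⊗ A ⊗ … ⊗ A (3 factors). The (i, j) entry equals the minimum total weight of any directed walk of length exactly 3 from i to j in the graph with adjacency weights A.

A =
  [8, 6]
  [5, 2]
A^⊗3 =
  [13, 10]
  [9, 6]

Each entry (A^⊗3)_ij equals the minimum over all length-3 walks i = v_0 → v_1 → … → v_3 = j of Σ_t A[v_t][v_{t+1}]. For example, for (i, j) = (0, 1) we minimise over 4 possible intermediate vertex sequences; the minimum is 10, attained along the walk 0 → 1 → 1 → 1.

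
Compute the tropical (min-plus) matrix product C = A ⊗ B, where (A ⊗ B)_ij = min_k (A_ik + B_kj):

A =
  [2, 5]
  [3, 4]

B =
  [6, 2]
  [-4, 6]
A ⊗ B =
  [1, 4]
  [0, 5]

Apply the min-plus product entry-by-entry:
  C[0][0] = min over k of (A[0][0] + B[0][0] = 2 + 6 = 8, A[0][1] + B[1][0] = 5 + -4 = 1) = 1 (attained at k = 1)
  C[0][1] = min over k of (A[0][0] + B[0][1] = 2 + 2 = 4, A[0][1] + B[1][1] = 5 + 6 = 11) = 4 (attained at k = 0)
  C[1][0] = min over k of (A[1][0] + B[0][0] = 3 + 6 = 9, A[1][1] + B[1][0] = 4 + -4 = 0) = 0 (attained at k = 1)
  C[1][1] = min over k of (A[1][0] + B[0][1] = 3 + 2 = 5, A[1][1] + B[1][1] = 4 + 6 = 10) = 5 (attained at k = 0)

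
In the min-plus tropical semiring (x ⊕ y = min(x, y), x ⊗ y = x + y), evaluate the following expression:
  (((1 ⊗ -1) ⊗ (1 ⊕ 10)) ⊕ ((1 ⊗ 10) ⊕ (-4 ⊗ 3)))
(((1 ⊗ -1) ⊗ (1 ⊕ 10)) ⊕ ((1 ⊗ 10) ⊕ (-4 ⊗ 3))) = -1

Expand innermost to outermost. Recall ⊕ takes the minimum of its arguments and ⊗ takes their sum. Working out the expression (((1 ⊗ -1) ⊗ (1 ⊕ 10)) ⊕ ((1 ⊗ 10) ⊕ (-4 ⊗ 3))) gives -1.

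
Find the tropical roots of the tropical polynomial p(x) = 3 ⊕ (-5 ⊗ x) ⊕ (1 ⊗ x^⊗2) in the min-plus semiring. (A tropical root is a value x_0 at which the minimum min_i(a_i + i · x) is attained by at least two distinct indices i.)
Roots: {-6, 8}

Each tropical root is a break point of the lower envelope of the lines y = a_i + i · x (there are 3 lines, with slopes 0, 1, ..., 2). Only the lines that attain the minimum somewhere contribute to roots; other lines are dominated. Here the surviving (envelope) indices are i = 2, i = 1, i = 0.
Intersections between consecutive envelope lines give the roots: for adjacent envelope indices i < j the intersection is x = (a_i − a_j) / (j − i). Reading off the sorted break points: {-6, 8}.
Verification: at each break x_0, at least two indices attain the minimum of min_i(a_i + i · x_0).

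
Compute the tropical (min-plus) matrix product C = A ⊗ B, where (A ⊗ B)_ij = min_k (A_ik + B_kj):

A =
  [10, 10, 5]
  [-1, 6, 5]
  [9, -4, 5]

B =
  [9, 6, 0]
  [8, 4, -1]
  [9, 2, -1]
A ⊗ B =
  [14, 7, 4]
  [8, 5, -1]
  [4, 0, -5]

Apply the min-plus product entry-by-entry:
  C[0][0] = min over k of (A[0][0] + B[0][0] = 10 + 9 = 19, A[0][1] + B[1][0] = 10 + 8 = 18, A[0][2] + B[2][0] = 5 + 9 = 14) = 14 (attained at k = 2)
  C[0][1] = min over k of (A[0][0] + B[0][1] = 10 + 6 = 16, A[0][1] + B[1][1] = 10 + 4 = 14, A[0][2] + B[2][1] = 5 + 2 = 7) = 7 (attained at k = 2)
  C[0][2] = min over k of (A[0][0] + B[0][2] = 10 + 0 = 10, A[0][1] + B[1][2] = 10 + -1 = 9, A[0][2] + B[2][2] = 5 + -1 = 4) = 4 (attained at k = 2)
  C[1][0] = min over k of (A[1][0] + B[0][0] = -1 + 9 = 8, A[1][1] + B[1][0] = 6 + 8 = 14, A[1][2] + B[2][0] = 5 + 9 = 14) = 8 (attained at k = 0)
  C[1][1] = min over k of (A[1][0] + B[0][1] = -1 + 6 = 5, A[1][1] + B[1][1] = 6 + 4 = 10, A[1][2] + B[2][1] = 5 + 2 = 7) = 5 (attained at k = 0)
  C[1][2] = min over k of (A[1][0] + B[0][2] = -1 + 0 = -1, A[1][1] + B[1][2] = 6 + -1 = 5, A[1][2] + B[2][2] = 5 + -1 = 4) = -1 (attained at k = 0)
  C[2][0] = min over k of (A[2][0] + B[0][0] = 9 + 9 = 18, A[2][1] + B[1][0] = -4 + 8 = 4, A[2][2] + B[2][0] = 5 + 9 = 14) = 4 (attained at k = 1)
  C[2][1] = min over k of (A[2][0] + B[0][1] = 9 + 6 = 15, A[2][1] + B[1][1] = -4 + 4 = 0, A[2][2] + B[2][1] = 5 + 2 = 7) = 0 (attained at k = 1)
  C[2][2] = min over k of (A[2][0] + B[0][2] = 9 + 0 = 9, A[2][1] + B[1][2] = -4 + -1 = -5, A[2][2] + B[2][2] = 5 + -1 = 4) = -5 (attained at k = 1)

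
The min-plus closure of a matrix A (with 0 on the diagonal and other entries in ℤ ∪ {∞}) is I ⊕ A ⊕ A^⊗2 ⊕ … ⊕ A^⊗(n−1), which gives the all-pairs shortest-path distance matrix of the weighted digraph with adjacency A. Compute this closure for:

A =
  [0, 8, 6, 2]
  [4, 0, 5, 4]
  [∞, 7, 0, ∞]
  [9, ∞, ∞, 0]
Closure =
  [0, 8, 6, 2]
  [4, 0, 5, 4]
  [11, 7, 0, 11]
  [9, 17, 15, 0]

This is the Floyd-Warshall all-pairs shortest-path computation. For each intermediate vertex k = 0, 1, …, 3, update dist[i][j] ← min(dist[i][j], dist[i][k] + dist[k][j]). The final matrix gives, for each (i, j), the minimum total weight of any directed path from i to j (possibly empty when i = j).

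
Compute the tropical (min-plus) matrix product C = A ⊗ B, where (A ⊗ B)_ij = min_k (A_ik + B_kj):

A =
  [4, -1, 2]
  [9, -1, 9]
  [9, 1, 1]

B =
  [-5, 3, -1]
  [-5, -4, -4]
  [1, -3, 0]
A ⊗ B =
  [-6, -5, -5]
  [-6, -5, -5]
  [-4, -3, -3]

Apply the min-plus product entry-by-entry:
  C[0][0] = min over k of (A[0][0] + B[0][0] = 4 + -5 = -1, A[0][1] + B[1][0] = -1 + -5 = -6, A[0][2] + B[2][0] = 2 + 1 = 3) = -6 (attained at k = 1)
  C[0][1] = min over k of (A[0][0] + B[0][1] = 4 + 3 = 7, A[0][1] + B[1][1] = -1 + -4 = -5, A[0][2] + B[2][1] = 2 + -3 = -1) = -5 (attained at k = 1)
  C[0][2] = min over k of (A[0][0] + B[0][2] = 4 + -1 = 3, A[0][1] + B[1][2] = -1 + -4 = -5, A[0][2] + B[2][2] = 2 + 0 = 2) = -5 (attained at k = 1)
  C[1][0] = min over k of (A[1][0] + B[0][0] = 9 + -5 = 4, A[1][1] + B[1][0] = -1 + -5 = -6, A[1][2] + B[2][0] = 9 + 1 = 10) = -6 (attained at k = 1)
  C[1][1] = min over k of (A[1][0] + B[0][1] = 9 + 3 = 12, A[1][1] + B[1][1] = -1 + -4 = -5, A[1][2] + B[2][1] = 9 + -3 = 6) = -5 (attained at k = 1)
  C[1][2] = min over k of (A[1][0] + B[0][2] = 9 + -1 = 8, A[1][1] + B[1][2] = -1 + -4 = -5, A[1][2] + B[2][2] = 9 + 0 = 9) = -5 (attained at k = 1)
  C[2][0] = min over k of (A[2][0] + B[0][0] = 9 + -5 = 4, A[2][1] + B[1][0] = 1 + -5 = -4, A[2][2] + B[2][0] = 1 + 1 = 2) = -4 (attained at k = 1)
  C[2][1] = min over k of (A[2][0] + B[0][1] = 9 + 3 = 12, A[2][1] + B[1][1] = 1 + -4 = -3, A[2][2] + B[2][1] = 1 + -3 = -2) = -3 (attained at k = 1)
  C[2][2] = min over k of (A[2][0] + B[0][2] = 9 + -1 = 8, A[2][1] + B[1][2] = 1 + -4 = -3, A[2][2] + B[2][2] = 1 + 0 = 1) = -3 (attained at k = 1)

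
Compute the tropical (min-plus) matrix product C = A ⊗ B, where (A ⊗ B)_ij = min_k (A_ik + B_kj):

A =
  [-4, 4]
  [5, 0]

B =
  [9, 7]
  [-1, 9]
A ⊗ B =
  [3, 3]
  [-1, 9]

Apply the min-plus product entry-by-entry:
  C[0][0] = min over k of (A[0][0] + B[0][0] = -4 + 9 = 5, A[0][1] + B[1][0] = 4 + -1 = 3) = 3 (attained at k = 1)
  C[0][1] = min over k of (A[0][0] + B[0][1] = -4 + 7 = 3, A[0][1] + B[1][1] = 4 + 9 = 13) = 3 (attained at k = 0)
  C[1][0] = min over k of (A[1][0] + B[0][0] = 5 + 9 = 14, A[1][1] + B[1][0] = 0 + -1 = -1) = -1 (attained at k = 1)
  C[1][1] = min over k of (A[1][0] + B[0][1] = 5 + 7 = 12, A[1][1] + B[1][1] = 0 + 9 = 9) = 9 (attained at k = 1)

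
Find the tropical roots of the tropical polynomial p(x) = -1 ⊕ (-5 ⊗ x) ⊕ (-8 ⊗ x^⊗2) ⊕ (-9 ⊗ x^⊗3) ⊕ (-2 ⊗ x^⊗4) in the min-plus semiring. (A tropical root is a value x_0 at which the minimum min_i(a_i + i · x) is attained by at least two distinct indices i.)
Roots: {-7, 1, 3, 4}

Each tropical root is a break point of the lower envelope of the lines y = a_i + i · x (there are 5 lines, with slopes 0, 1, ..., 4). Only the lines that attain the minimum somewhere contribute to roots; other lines are dominated. Here the surviving (envelope) indices are i = 4, i = 3, i = 2, i = 1, i = 0.
Intersections between consecutive envelope lines give the roots: for adjacent envelope indices i < j the intersection is x = (a_i − a_j) / (j − i). Reading off the sorted break points: {-7, 1, 3, 4}.
Verification: at each break x_0, at least two indices attain the minimum of min_i(a_i + i · x_0).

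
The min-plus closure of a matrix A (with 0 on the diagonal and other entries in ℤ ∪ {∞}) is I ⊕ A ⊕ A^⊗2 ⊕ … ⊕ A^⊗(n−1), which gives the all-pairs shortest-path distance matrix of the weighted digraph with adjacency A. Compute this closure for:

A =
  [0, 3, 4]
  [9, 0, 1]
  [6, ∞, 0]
Closure =
  [0, 3, 4]
  [7, 0, 1]
  [6, 9, 0]

This is the Floyd-Warshall all-pairs shortest-path computation. For each intermediate vertex k = 0, 1, …, 2, update dist[i][j] ← min(dist[i][j], dist[i][k] + dist[k][j]). The final matrix gives, for each (i, j), the minimum total weight of any directed path from i to j (possibly empty when i = j).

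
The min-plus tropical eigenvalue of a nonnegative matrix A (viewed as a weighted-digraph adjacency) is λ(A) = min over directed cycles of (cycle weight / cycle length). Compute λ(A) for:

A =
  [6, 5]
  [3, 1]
λ(A) = 1

Enumerate directed cycles and compute their means (weight / length). Sample:
  cycle 0 → 0: weight = 6, length = 1, mean = 6/1 ≈ 6.000
  cycle 1 → 1: weight = 1, length = 1, mean = 1/1 ≈ 1.000
  cycle 0 → 1 → 0: weight = 8, length = 2, mean = 8/2 ≈ 4.000
  cycle 1 → 0 → 1: weight = 8, length = 2, mean = 8/2 ≈ 4.000
Minimum mean = 1.000, attained e.g. along the cycle 1 → 1 with weight 1 and length 1. So λ(A) = 1/1 = 1.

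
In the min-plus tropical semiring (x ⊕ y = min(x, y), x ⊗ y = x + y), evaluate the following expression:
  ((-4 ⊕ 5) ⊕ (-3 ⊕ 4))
((-4 ⊕ 5) ⊕ (-3 ⊕ 4)) = -4

Expand innermost to outermost. Recall ⊕ takes the minimum of its arguments and ⊗ takes their sum. Working out the expression ((-4 ⊕ 5) ⊕ (-3 ⊕ 4)) gives -4.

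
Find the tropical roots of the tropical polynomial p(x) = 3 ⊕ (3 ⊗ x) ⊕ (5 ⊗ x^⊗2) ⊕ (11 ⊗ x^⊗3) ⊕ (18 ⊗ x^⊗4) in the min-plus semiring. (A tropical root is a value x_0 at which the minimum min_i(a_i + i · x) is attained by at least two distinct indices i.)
Roots: {-7, -6, -2, 0}

Each tropical root is a break point of the lower envelope of the lines y = a_i + i · x (there are 5 lines, with slopes 0, 1, ..., 4). Only the lines that attain the minimum somewhere contribute to roots; other lines are dominated. Here the surviving (envelope) indices are i = 4, i = 3, i = 2, i = 1, i = 0.
Intersections between consecutive envelope lines give the roots: for adjacent envelope indices i < j the intersection is x = (a_i − a_j) / (j − i). Reading off the sorted break points: {-7, -6, -2, 0}.
Verification: at each break x_0, at least two indices attain the minimum of min_i(a_i + i · x_0).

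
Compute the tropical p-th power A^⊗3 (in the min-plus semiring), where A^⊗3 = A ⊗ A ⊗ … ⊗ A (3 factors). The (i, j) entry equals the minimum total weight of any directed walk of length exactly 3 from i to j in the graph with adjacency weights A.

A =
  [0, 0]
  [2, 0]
A^⊗3 =
  [0, 0]
  [2, 0]

Each entry (A^⊗3)_ij equals the minimum over all length-3 walks i = v_0 → v_1 → … → v_3 = j of Σ_t A[v_t][v_{t+1}]. For example, for (i, j) = (0, 1) we minimise over 4 possible intermediate vertex sequences; the minimum is 0, attained along the walk 0 → 0 → 0 → 1.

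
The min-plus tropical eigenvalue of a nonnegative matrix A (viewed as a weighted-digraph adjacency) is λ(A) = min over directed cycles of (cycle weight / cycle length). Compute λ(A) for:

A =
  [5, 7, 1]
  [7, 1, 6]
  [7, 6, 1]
λ(A) = 1

Enumerate directed cycles and compute their means (weight / length). Sample:
  cycle 0 → 0: weight = 5, length = 1, mean = 5/1 ≈ 5.000
  cycle 1 → 1: weight = 1, length = 1, mean = 1/1 ≈ 1.000
  cycle 2 → 2: weight = 1, length = 1, mean = 1/1 ≈ 1.000
  cycle 0 → 1 → 0: weight = 14, length = 2, mean = 14/2 ≈ 7.000
  cycle 0 → 2 → 0: weight = 8, length = 2, mean = 8/2 ≈ 4.000
  cycle 1 → 0 → 1: weight = 14, length = 2, mean = 14/2 ≈ 7.000
Minimum mean = 1.000, attained e.g. along the cycle 1 → 1 with weight 1 and length 1. So λ(A) = 1/1 = 1.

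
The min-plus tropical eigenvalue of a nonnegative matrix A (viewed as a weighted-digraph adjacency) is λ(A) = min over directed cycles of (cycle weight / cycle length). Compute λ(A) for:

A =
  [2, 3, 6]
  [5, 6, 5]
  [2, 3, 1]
λ(A) = 1

Enumerate directed cycles and compute their means (weight / length). Sample:
  cycle 0 → 0: weight = 2, length = 1, mean = 2/1 ≈ 2.000
  cycle 1 → 1: weight = 6, length = 1, mean = 6/1 ≈ 6.000
  cycle 2 → 2: weight = 1, length = 1, mean = 1/1 ≈ 1.000
  cycle 0 → 1 → 0: weight = 8, length = 2, mean = 8/2 ≈ 4.000
  cycle 0 → 2 → 0: weight = 8, length = 2, mean = 8/2 ≈ 4.000
  cycle 1 → 0 → 1: weight = 8, length = 2, mean = 8/2 ≈ 4.000
Minimum mean = 1.000, attained e.g. along the cycle 2 → 2 with weight 1 and length 1. So λ(A) = 1/1 = 1.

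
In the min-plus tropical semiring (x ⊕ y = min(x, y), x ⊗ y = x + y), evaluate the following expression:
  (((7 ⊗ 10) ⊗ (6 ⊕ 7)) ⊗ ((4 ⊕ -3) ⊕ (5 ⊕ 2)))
(((7 ⊗ 10) ⊗ (6 ⊕ 7)) ⊗ ((4 ⊕ -3) ⊕ (5 ⊕ 2))) = 20

Expand innermost to outermost. Recall ⊕ takes the minimum of its arguments and ⊗ takes their sum. Working out the expression (((7 ⊗ 10) ⊗ (6 ⊕ 7)) ⊗ ((4 ⊕ -3) ⊕ (5 ⊕ 2))) gives 20.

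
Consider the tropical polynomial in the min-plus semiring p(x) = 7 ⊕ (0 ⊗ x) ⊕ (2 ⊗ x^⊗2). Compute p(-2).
p(-2) = -2

A tropical monomial a ⊗ x^⊗i evaluates to a + i · x. Evaluating each term at x = -2:
  Term 0 contributes 7 + 0 · -2 = 7
  Term 1 contributes 0 + 1 · -2 = -2
  Term 2 contributes 2 + 2 · -2 = -2
p(-2) = ⊕ of these = min[7, -2, -2] = -2.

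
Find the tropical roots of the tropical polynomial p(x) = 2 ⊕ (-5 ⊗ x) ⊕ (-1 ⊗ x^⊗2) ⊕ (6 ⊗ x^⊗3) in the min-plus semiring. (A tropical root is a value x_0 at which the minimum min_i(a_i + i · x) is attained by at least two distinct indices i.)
Roots: {-7, -4, 7}

Each tropical root is a break point of the lower envelope of the lines y = a_i + i · x (there are 4 lines, with slopes 0, 1, ..., 3). Only the lines that attain the minimum somewhere contribute to roots; other lines are dominated. Here the surviving (envelope) indices are i = 3, i = 2, i = 1, i = 0.
Intersections between consecutive envelope lines give the roots: for adjacent envelope indices i < j the intersection is x = (a_i − a_j) / (j − i). Reading off the sorted break points: {-7, -4, 7}.
Verification: at each break x_0, at least two indices attain the minimum of min_i(a_i + i · x_0).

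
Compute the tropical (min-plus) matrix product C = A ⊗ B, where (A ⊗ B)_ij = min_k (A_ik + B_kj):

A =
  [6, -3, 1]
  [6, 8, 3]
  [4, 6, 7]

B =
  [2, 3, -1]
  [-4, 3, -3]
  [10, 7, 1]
A ⊗ B =
  [-7, 0, -6]
  [4, 9, 4]
  [2, 7, 3]

Apply the min-plus product entry-by-entry:
  C[0][0] = min over k of (A[0][0] + B[0][0] = 6 + 2 = 8, A[0][1] + B[1][0] = -3 + -4 = -7, A[0][2] + B[2][0] = 1 + 10 = 11) = -7 (attained at k = 1)
  C[0][1] = min over k of (A[0][0] + B[0][1] = 6 + 3 = 9, A[0][1] + B[1][1] = -3 + 3 = 0, A[0][2] + B[2][1] = 1 + 7 = 8) = 0 (attained at k = 1)
  C[0][2] = min over k of (A[0][0] + B[0][2] = 6 + -1 = 5, A[0][1] + B[1][2] = -3 + -3 = -6, A[0][2] + B[2][2] = 1 + 1 = 2) = -6 (attained at k = 1)
  C[1][0] = min over k of (A[1][0] + B[0][0] = 6 + 2 = 8, A[1][1] + B[1][0] = 8 + -4 = 4, A[1][2] + B[2][0] = 3 + 10 = 13) = 4 (attained at k = 1)
  C[1][1] = min over k of (A[1][0] + B[0][1] = 6 + 3 = 9, A[1][1] + B[1][1] = 8 + 3 = 11, A[1][2] + B[2][1] = 3 + 7 = 10) = 9 (attained at k = 0)
  C[1][2] = min over k of (A[1][0] + B[0][2] = 6 + -1 = 5, A[1][1] + B[1][2] = 8 + -3 = 5, A[1][2] + B[2][2] = 3 + 1 = 4) = 4 (attained at k = 2)
  C[2][0] = min over k of (A[2][0] + B[0][0] = 4 + 2 = 6, A[2][1] + B[1][0] = 6 + -4 = 2, A[2][2] + B[2][0] = 7 + 10 = 17) = 2 (attained at k = 1)
  C[2][1] = min over k of (A[2][0] + B[0][1] = 4 + 3 = 7, A[2][1] + B[1][1] = 6 + 3 = 9, A[2][2] + B[2][1] = 7 + 7 = 14) = 7 (attained at k = 0)
  C[2][2] = min over k of (A[2][0] + B[0][2] = 4 + -1 = 3, A[2][1] + B[1][2] = 6 + -3 = 3, A[2][2] + B[2][2] = 7 + 1 = 8) = 3 (attained at k = 0)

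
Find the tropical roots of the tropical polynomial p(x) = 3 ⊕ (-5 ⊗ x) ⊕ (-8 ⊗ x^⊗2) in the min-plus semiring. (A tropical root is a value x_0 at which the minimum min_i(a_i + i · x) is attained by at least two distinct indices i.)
Roots: {3, 8}

Each tropical root is a break point of the lower envelope of the lines y = a_i + i · x (there are 3 lines, with slopes 0, 1, ..., 2). Only the lines that attain the minimum somewhere contribute to roots; other lines are dominated. Here the surviving (envelope) indices are i = 2, i = 1, i = 0.
Intersections between consecutive envelope lines give the roots: for adjacent envelope indices i < j the intersection is x = (a_i − a_j) / (j − i). Reading off the sorted break points: {3, 8}.
Verification: at each break x_0, at least two indices attain the minimum of min_i(a_i + i · x_0).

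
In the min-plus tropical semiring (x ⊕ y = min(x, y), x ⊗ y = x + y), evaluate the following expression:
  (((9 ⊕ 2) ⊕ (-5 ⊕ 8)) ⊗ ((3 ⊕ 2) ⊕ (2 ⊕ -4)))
(((9 ⊕ 2) ⊕ (-5 ⊕ 8)) ⊗ ((3 ⊕ 2) ⊕ (2 ⊕ -4))) = -9

Expand innermost to outermost. Recall ⊕ takes the minimum of its arguments and ⊗ takes their sum. Working out the expression (((9 ⊕ 2) ⊕ (-5 ⊕ 8)) ⊗ ((3 ⊕ 2) ⊕ (2 ⊕ -4))) gives -9.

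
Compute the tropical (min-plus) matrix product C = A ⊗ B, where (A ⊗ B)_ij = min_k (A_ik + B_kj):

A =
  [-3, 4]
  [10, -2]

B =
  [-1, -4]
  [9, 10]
A ⊗ B =
  [-4, -7]
  [7, 6]

Apply the min-plus product entry-by-entry:
  C[0][0] = min over k of (A[0][0] + B[0][0] = -3 + -1 = -4, A[0][1] + B[1][0] = 4 + 9 = 13) = -4 (attained at k = 0)
  C[0][1] = min over k of (A[0][0] + B[0][1] = -3 + -4 = -7, A[0][1] + B[1][1] = 4 + 10 = 14) = -7 (attained at k = 0)
  C[1][0] = min over k of (A[1][0] + B[0][0] = 10 + -1 = 9, A[1][1] + B[1][0] = -2 + 9 = 7) = 7 (attained at k = 1)
  C[1][1] = min over k of (A[1][0] + B[0][1] = 10 + -4 = 6, A[1][1] + B[1][1] = -2 + 10 = 8) = 6 (attained at k = 0)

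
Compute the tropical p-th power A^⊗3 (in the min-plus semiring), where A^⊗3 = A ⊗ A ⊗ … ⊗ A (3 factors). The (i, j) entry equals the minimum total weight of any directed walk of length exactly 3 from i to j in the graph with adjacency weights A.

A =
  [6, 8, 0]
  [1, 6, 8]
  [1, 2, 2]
A^⊗3 =
  [3, 4, 1]
  [2, 3, 3]
  [2, 3, 3]

Each entry (A^⊗3)_ij equals the minimum over all length-3 walks i = v_0 → v_1 → … → v_3 = j of Σ_t A[v_t][v_{t+1}]. For example, for (i, j) = (0, 2) we minimise over 9 possible intermediate vertex sequences; the minimum is 1, attained along the walk 0 → 2 → 0 → 2.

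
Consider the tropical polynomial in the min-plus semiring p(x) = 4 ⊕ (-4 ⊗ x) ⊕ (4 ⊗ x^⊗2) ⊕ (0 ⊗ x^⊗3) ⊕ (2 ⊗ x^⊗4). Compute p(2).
p(2) = -2

A tropical monomial a ⊗ x^⊗i evaluates to a + i · x. Evaluating each term at x = 2:
  Term 0 contributes 4 + 0 · 2 = 4
  Term 1 contributes -4 + 1 · 2 = -2
  Term 2 contributes 4 + 2 · 2 = 8
  Term 3 contributes 0 + 3 · 2 = 6
  Term 4 contributes 2 + 4 · 2 = 10
p(2) = ⊕ of these = min[4, -2, 8, 6, 10] = -2.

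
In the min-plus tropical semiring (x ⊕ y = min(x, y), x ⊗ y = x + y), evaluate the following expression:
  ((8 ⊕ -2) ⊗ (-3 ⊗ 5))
((8 ⊕ -2) ⊗ (-3 ⊗ 5)) = 0

Expand innermost to outermost. Recall ⊕ takes the minimum of its arguments and ⊗ takes their sum. Working out the expression ((8 ⊕ -2) ⊗ (-3 ⊗ 5)) gives 0.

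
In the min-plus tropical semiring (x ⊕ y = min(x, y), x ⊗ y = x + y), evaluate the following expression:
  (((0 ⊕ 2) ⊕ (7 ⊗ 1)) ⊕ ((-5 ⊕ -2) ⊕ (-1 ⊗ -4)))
(((0 ⊕ 2) ⊕ (7 ⊗ 1)) ⊕ ((-5 ⊕ -2) ⊕ (-1 ⊗ -4))) = -5

Expand innermost to outermost. Recall ⊕ takes the minimum of its arguments and ⊗ takes their sum. Working out the expression (((0 ⊕ 2) ⊕ (7 ⊗ 1)) ⊕ ((-5 ⊕ -2) ⊕ (-1 ⊗ -4))) gives -5.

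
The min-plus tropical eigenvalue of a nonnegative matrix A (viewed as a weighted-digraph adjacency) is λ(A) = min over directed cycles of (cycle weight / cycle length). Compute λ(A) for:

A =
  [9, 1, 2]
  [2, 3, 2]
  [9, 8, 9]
λ(A) = 3/2

Enumerate directed cycles and compute their means (weight / length). Sample:
  cycle 0 → 0: weight = 9, length = 1, mean = 9/1 ≈ 9.000
  cycle 1 → 1: weight = 3, length = 1, mean = 3/1 ≈ 3.000
  cycle 2 → 2: weight = 9, length = 1, mean = 9/1 ≈ 9.000
  cycle 0 → 1 → 0: weight = 3, length = 2, mean = 3/2 ≈ 1.500
  cycle 0 → 2 → 0: weight = 11, length = 2, mean = 11/2 ≈ 5.500
  cycle 1 → 0 → 1: weight = 3, length = 2, mean = 3/2 ≈ 1.500
Minimum mean = 1.500, attained e.g. along the cycle 0 → 1 → 0 with weight 3 and length 2. So λ(A) = 3/2 = 3/2.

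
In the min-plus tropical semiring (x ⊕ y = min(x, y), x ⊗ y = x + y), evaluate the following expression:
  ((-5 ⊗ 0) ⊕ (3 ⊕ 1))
((-5 ⊗ 0) ⊕ (3 ⊕ 1)) = -5

Expand innermost to outermost. Recall ⊕ takes the minimum of its arguments and ⊗ takes their sum. Working out the expression ((-5 ⊗ 0) ⊕ (3 ⊕ 1)) gives -5.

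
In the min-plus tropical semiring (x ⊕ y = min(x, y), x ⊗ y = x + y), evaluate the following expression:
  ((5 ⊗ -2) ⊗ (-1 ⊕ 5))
((5 ⊗ -2) ⊗ (-1 ⊕ 5)) = 2

Expand innermost to outermost. Recall ⊕ takes the minimum of its arguments and ⊗ takes their sum. Working out the expression ((5 ⊗ -2) ⊗ (-1 ⊕ 5)) gives 2.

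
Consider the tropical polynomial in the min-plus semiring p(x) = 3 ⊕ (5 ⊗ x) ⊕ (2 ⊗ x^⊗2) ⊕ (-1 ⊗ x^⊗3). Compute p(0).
p(0) = -1

A tropical monomial a ⊗ x^⊗i evaluates to a + i · x. Evaluating each term at x = 0:
  Term 0 contributes 3 + 0 · 0 = 3
  Term 1 contributes 5 + 1 · 0 = 5
  Term 2 contributes 2 + 2 · 0 = 2
  Term 3 contributes -1 + 3 · 0 = -1
p(0) = ⊕ of these = min[3, 5, 2, -1] = -1.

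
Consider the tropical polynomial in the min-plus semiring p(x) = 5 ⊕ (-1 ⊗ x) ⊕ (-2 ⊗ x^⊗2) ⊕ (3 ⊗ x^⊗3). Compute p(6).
p(6) = 5

A tropical monomial a ⊗ x^⊗i evaluates to a + i · x. Evaluating each term at x = 6:
  Term 0 contributes 5 + 0 · 6 = 5
  Term 1 contributes -1 + 1 · 6 = 5
  Term 2 contributes -2 + 2 · 6 = 10
  Term 3 contributes 3 + 3 · 6 = 21
p(6) = ⊕ of these = min[5, 5, 10, 21] = 5.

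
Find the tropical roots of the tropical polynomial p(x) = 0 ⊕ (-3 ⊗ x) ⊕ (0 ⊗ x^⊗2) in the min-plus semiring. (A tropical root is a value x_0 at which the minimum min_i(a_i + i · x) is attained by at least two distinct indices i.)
Roots: {-3, 3}

Each tropical root is a break point of the lower envelope of the lines y = a_i + i · x (there are 3 lines, with slopes 0, 1, ..., 2). Only the lines that attain the minimum somewhere contribute to roots; other lines are dominated. Here the surviving (envelope) indices are i = 2, i = 1, i = 0.
Intersections between consecutive envelope lines give the roots: for adjacent envelope indices i < j the intersection is x = (a_i − a_j) / (j − i). Reading off the sorted break points: {-3, 3}.
Verification: at each break x_0, at least two indices attain the minimum of min_i(a_i + i · x_0).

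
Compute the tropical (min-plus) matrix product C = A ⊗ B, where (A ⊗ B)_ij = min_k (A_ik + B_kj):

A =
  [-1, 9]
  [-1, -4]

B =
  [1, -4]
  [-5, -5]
A ⊗ B =
  [0, -5]
  [-9, -9]

Apply the min-plus product entry-by-entry:
  C[0][0] = min over k of (A[0][0] + B[0][0] = -1 + 1 = 0, A[0][1] + B[1][0] = 9 + -5 = 4) = 0 (attained at k = 0)
  C[0][1] = min over k of (A[0][0] + B[0][1] = -1 + -4 = -5, A[0][1] + B[1][1] = 9 + -5 = 4) = -5 (attained at k = 0)
  C[1][0] = min over k of (A[1][0] + B[0][0] = -1 + 1 = 0, A[1][1] + B[1][0] = -4 + -5 = -9) = -9 (attained at k = 1)
  C[1][1] = min over k of (A[1][0] + B[0][1] = -1 + -4 = -5, A[1][1] + B[1][1] = -4 + -5 = -9) = -9 (attained at k = 1)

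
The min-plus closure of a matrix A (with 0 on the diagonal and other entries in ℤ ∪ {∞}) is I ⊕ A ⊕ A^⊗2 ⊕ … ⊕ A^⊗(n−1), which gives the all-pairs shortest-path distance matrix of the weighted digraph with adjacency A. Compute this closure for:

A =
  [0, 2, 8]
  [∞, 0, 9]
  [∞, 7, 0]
Closure =
  [0, 2, 8]
  [∞, 0, 9]
  [∞, 7, 0]

This is the Floyd-Warshall all-pairs shortest-path computation. For each intermediate vertex k = 0, 1, …, 2, update dist[i][j] ← min(dist[i][j], dist[i][k] + dist[k][j]). The final matrix gives, for each (i, j), the minimum total weight of any directed path from i to j (possibly empty when i = j).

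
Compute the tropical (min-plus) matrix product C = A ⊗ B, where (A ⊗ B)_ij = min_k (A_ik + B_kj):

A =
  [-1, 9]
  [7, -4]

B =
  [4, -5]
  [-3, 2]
A ⊗ B =
  [3, -6]
  [-7, -2]

Apply the min-plus product entry-by-entry:
  C[0][0] = min over k of (A[0][0] + B[0][0] = -1 + 4 = 3, A[0][1] + B[1][0] = 9 + -3 = 6) = 3 (attained at k = 0)
  C[0][1] = min over k of (A[0][0] + B[0][1] = -1 + -5 = -6, A[0][1] + B[1][1] = 9 + 2 = 11) = -6 (attained at k = 0)
  C[1][0] = min over k of (A[1][0] + B[0][0] = 7 + 4 = 11, A[1][1] + B[1][0] = -4 + -3 = -7) = -7 (attained at k = 1)
  C[1][1] = min over k of (A[1][0] + B[0][1] = 7 + -5 = 2, A[1][1] + B[1][1] = -4 + 2 = -2) = -2 (attained at k = 1)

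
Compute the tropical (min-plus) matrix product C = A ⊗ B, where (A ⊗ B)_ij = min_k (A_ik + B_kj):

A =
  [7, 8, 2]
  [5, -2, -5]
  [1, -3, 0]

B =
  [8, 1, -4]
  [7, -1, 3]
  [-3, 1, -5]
A ⊗ B =
  [-1, 3, -3]
  [-8, -4, -10]
  [-3, -4, -5]

Apply the min-plus product entry-by-entry:
  C[0][0] = min over k of (A[0][0] + B[0][0] = 7 + 8 = 15, A[0][1] + B[1][0] = 8 + 7 = 15, A[0][2] + B[2][0] = 2 + -3 = -1) = -1 (attained at k = 2)
  C[0][1] = min over k of (A[0][0] + B[0][1] = 7 + 1 = 8, A[0][1] + B[1][1] = 8 + -1 = 7, A[0][2] + B[2][1] = 2 + 1 = 3) = 3 (attained at k = 2)
  C[0][2] = min over k of (A[0][0] + B[0][2] = 7 + -4 = 3, A[0][1] + B[1][2] = 8 + 3 = 11, A[0][2] + B[2][2] = 2 + -5 = -3) = -3 (attained at k = 2)
  C[1][0] = min over k of (A[1][0] + B[0][0] = 5 + 8 = 13, A[1][1] + B[1][0] = -2 + 7 = 5, A[1][2] + B[2][0] = -5 + -3 = -8) = -8 (attained at k = 2)
  C[1][1] = min over k of (A[1][0] + B[0][1] = 5 + 1 = 6, A[1][1] + B[1][1] = -2 + -1 = -3, A[1][2] + B[2][1] = -5 + 1 = -4) = -4 (attained at k = 2)
  C[1][2] = min over k of (A[1][0] + B[0][2] = 5 + -4 = 1, A[1][1] + B[1][2] = -2 + 3 = 1, A[1][2] + B[2][2] = -5 + -5 = -10) = -10 (attained at k = 2)
  C[2][0] = min over k of (A[2][0] + B[0][0] = 1 + 8 = 9, A[2][1] + B[1][0] = -3 + 7 = 4, A[2][2] + B[2][0] = 0 + -3 = -3) = -3 (attained at k = 2)
  C[2][1] = min over k of (A[2][0] + B[0][1] = 1 + 1 = 2, A[2][1] + B[1][1] = -3 + -1 = -4, A[2][2] + B[2][1] = 0 + 1 = 1) = -4 (attained at k = 1)
  C[2][2] = min over k of (A[2][0] + B[0][2] = 1 + -4 = -3, A[2][1] + B[1][2] = -3 + 3 = 0, A[2][2] + B[2][2] = 0 + -5 = -5) = -5 (attained at k = 2)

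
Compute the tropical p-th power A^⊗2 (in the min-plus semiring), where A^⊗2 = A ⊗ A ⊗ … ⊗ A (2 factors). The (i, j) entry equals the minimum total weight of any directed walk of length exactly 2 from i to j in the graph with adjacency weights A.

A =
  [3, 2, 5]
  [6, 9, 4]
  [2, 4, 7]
A^⊗2 =
  [6, 5, 6]
  [6, 8, 11]
  [5, 4, 7]

Each entry (A^⊗2)_ij equals the minimum over all length-2 walks i = v_0 → v_1 → … → v_2 = j of Σ_t A[v_t][v_{t+1}]. For example, for (i, j) = (0, 2) we minimise over 3 possible intermediate vertex sequences; the minimum is 6, attained along the walk 0 → 1 → 2.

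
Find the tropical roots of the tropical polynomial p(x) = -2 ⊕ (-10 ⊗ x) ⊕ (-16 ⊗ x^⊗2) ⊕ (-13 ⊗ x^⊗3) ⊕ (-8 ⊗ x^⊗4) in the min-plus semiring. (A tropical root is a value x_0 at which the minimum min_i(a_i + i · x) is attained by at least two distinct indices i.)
Roots: {-5, -3, 6, 8}

Each tropical root is a break point of the lower envelope of the lines y = a_i + i · x (there are 5 lines, with slopes 0, 1, ..., 4). Only the lines that attain the minimum somewhere contribute to roots; other lines are dominated. Here the surviving (envelope) indices are i = 4, i = 3, i = 2, i = 1, i = 0.
Intersections between consecutive envelope lines give the roots: for adjacent envelope indices i < j the intersection is x = (a_i − a_j) / (j − i). Reading off the sorted break points: {-5, -3, 6, 8}.
Verification: at each break x_0, at least two indices attain the minimum of min_i(a_i + i · x_0).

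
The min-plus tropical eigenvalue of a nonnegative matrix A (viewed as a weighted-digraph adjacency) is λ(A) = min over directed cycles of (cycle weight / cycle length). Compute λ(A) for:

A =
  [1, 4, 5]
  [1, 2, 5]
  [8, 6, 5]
λ(A) = 1

Enumerate directed cycles and compute their means (weight / length). Sample:
  cycle 0 → 0: weight = 1, length = 1, mean = 1/1 ≈ 1.000
  cycle 1 → 1: weight = 2, length = 1, mean = 2/1 ≈ 2.000
  cycle 2 → 2: weight = 5, length = 1, mean = 5/1 ≈ 5.000
  cycle 0 → 1 → 0: weight = 5, length = 2, mean = 5/2 ≈ 2.500
  cycle 0 → 2 → 0: weight = 13, length = 2, mean = 13/2 ≈ 6.500
  cycle 1 → 0 → 1: weight = 5, length = 2, mean = 5/2 ≈ 2.500
Minimum mean = 1.000, attained e.g. along the cycle 0 → 0 with weight 1 and length 1. So λ(A) = 1/1 = 1.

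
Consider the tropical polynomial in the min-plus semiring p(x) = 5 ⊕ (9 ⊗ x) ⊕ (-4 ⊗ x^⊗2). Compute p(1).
p(1) = -2

A tropical monomial a ⊗ x^⊗i evaluates to a + i · x. Evaluating each term at x = 1:
  Term 0 contributes 5 + 0 · 1 = 5
  Term 1 contributes 9 + 1 · 1 = 10
  Term 2 contributes -4 + 2 · 1 = -2
p(1) = ⊕ of these = min[5, 10, -2] = -2.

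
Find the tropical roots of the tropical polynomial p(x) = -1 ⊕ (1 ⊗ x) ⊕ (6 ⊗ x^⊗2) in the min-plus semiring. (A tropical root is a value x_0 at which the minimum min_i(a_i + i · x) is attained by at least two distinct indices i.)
Roots: {-5, -2}

Each tropical root is a break point of the lower envelope of the lines y = a_i + i · x (there are 3 lines, with slopes 0, 1, ..., 2). Only the lines that attain the minimum somewhere contribute to roots; other lines are dominated. Here the surviving (envelope) indices are i = 2, i = 1, i = 0.
Intersections between consecutive envelope lines give the roots: for adjacent envelope indices i < j the intersection is x = (a_i − a_j) / (j − i). Reading off the sorted break points: {-5, -2}.
Verification: at each break x_0, at least two indices attain the minimum of min_i(a_i + i · x_0).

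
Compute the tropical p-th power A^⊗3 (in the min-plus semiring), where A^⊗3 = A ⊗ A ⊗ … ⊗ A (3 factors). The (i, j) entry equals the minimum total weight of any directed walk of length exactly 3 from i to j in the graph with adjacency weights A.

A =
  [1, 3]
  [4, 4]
A^⊗3 =
  [3, 5]
  [6, 8]

Each entry (A^⊗3)_ij equals the minimum over all length-3 walks i = v_0 → v_1 → … → v_3 = j of Σ_t A[v_t][v_{t+1}]. For example, for (i, j) = (0, 1) we minimise over 4 possible intermediate vertex sequences; the minimum is 5, attained along the walk 0 → 0 → 0 → 1.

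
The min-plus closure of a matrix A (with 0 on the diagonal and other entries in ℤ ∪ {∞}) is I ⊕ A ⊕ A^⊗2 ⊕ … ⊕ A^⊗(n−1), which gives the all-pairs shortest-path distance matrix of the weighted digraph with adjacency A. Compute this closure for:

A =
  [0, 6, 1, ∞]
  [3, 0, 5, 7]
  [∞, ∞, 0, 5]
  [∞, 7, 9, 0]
Closure =
  [0, 6, 1, 6]
  [3, 0, 4, 7]
  [15, 12, 0, 5]
  [10, 7, 9, 0]

This is the Floyd-Warshall all-pairs shortest-path computation. For each intermediate vertex k = 0, 1, …, 3, update dist[i][j] ← min(dist[i][j], dist[i][k] + dist[k][j]). The final matrix gives, for each (i, j), the minimum total weight of any directed path from i to j (possibly empty when i = j).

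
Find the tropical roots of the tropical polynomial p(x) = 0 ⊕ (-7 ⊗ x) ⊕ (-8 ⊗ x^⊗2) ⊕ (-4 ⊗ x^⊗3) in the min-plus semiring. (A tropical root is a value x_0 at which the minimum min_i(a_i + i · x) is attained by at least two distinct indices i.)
Roots: {-4, 1, 7}

Each tropical root is a break point of the lower envelope of the lines y = a_i + i · x (there are 4 lines, with slopes 0, 1, ..., 3). Only the lines that attain the minimum somewhere contribute to roots; other lines are dominated. Here the surviving (envelope) indices are i = 3, i = 2, i = 1, i = 0.
Intersections between consecutive envelope lines give the roots: for adjacent envelope indices i < j the intersection is x = (a_i − a_j) / (j − i). Reading off the sorted break points: {-4, 1, 7}.
Verification: at each break x_0, at least two indices attain the minimum of min_i(a_i + i · x_0).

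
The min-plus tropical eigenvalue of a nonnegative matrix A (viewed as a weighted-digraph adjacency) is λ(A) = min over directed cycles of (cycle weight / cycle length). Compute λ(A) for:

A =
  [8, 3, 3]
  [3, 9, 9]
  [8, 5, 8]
λ(A) = 3

Enumerate directed cycles and compute their means (weight / length). Sample:
  cycle 0 → 0: weight = 8, length = 1, mean = 8/1 ≈ 8.000
  cycle 1 → 1: weight = 9, length = 1, mean = 9/1 ≈ 9.000
  cycle 2 → 2: weight = 8, length = 1, mean = 8/1 ≈ 8.000
  cycle 0 → 1 → 0: weight = 6, length = 2, mean = 6/2 ≈ 3.000
  cycle 0 → 2 → 0: weight = 11, length = 2, mean = 11/2 ≈ 5.500
  cycle 1 → 0 → 1: weight = 6, length = 2, mean = 6/2 ≈ 3.000
Minimum mean = 3.000, attained e.g. along the cycle 0 → 1 → 0 with weight 6 and length 2. So λ(A) = 6/2 = 3.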